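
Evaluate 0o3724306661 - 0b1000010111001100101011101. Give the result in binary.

0b11110010001011111010001010100

0o3724306661 = 0b11111010100011000110110110001 in binary.
Subtract column by column in base 2:
  1-1 → 0
  0-0 → 0
  0-1 → 1 (borrow)
  0-1-1 → 0 (borrow)
  1-1-1 → 1 (borrow)
  1-0-1 → 0
  0-1 → 1 (borrow)
  1-0-1 → 0
  1-1 → 0
  0-0 → 0
  1-0 → 1
  1-1 → 0
  0-1 → 1 (borrow)
  0-0-1 → 1 (borrow)
  0-0-1 → 1 (borrow)
  1-1-1 → 1 (borrow)
  1-1-1 → 1 (borrow)
  0-1-1 → 0 (borrow)
  0-0-1 → 1 (borrow)
  0-1-1 → 0 (borrow)
  1-0-1 → 0
  0-0 → 0
  1-0 → 1
  0-0 → 0
  1-1 → 0
  1-0 → 1
  1-0 → 1
  1-0 → 1
  1-0 → 1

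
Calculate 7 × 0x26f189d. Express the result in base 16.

0x1109ac4b

Multiply each base-16 digit by 7, carrying:
  d×7 = 91 → write b carry 5
  9×7+5 = 68 → write 4 carry 4
  8×7+4 = 60 → write c carry 3
  1×7+3 = 10 → write a
  f×7 = 105 → write 9 carry 6
  6×7+6 = 48 → write 0 carry 3
  2×7+3 = 17 → write 1 carry 1
  remaining carry: 1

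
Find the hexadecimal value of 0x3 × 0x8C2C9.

0x1A485B

Multiply each base-16 digit by 3, carrying:
  9×3 = 27 → write B carry 1
  C×3+1 = 37 → write 5 carry 2
  2×3+2 = 8 → write 8
  C×3 = 36 → write 4 carry 2
  8×3+2 = 26 → write A carry 1
  remaining carry: 1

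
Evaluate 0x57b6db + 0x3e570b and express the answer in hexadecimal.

0x960de6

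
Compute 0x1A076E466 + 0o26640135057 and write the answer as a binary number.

0x1A076E466 = 0b110100000011101101110010001100110 in binary.
0o26640135057 = 0b10110110100000001011101000101111 in binary.
Add column by column in base 2, right to left:
  0+1 = 1
  1+1 = 0 carry 1
  1+1+1 = 1 carry 1
  0+1+1 = 0 carry 1
  0+0+1 = 1
  1+1 = 0 carry 1
  1+0+1 = 0 carry 1
  0+0+1 = 1
  0+0 = 0
  0+1 = 1
  1+0 = 1
  0+1 = 1
  0+1 = 1
  1+1 = 0 carry 1
  1+0+1 = 0 carry 1
  1+1+1 = 1 carry 1
  0+0+1 = 1
  1+0 = 1
  1+0 = 1
  0+0 = 0
  1+0 = 1
  1+0 = 1
  1+0 = 1
  0+1 = 1
  0+0 = 0
  0+1 = 1
  0+1 = 1
  0+0 = 0
  0+1 = 1
  1+1 = 0 carry 1
  0+0+1 = 1
  1+1 = 0 carry 1
  1+0+1 = 0 carry 1
  final carry 1

0b1001010110111101111001111010010101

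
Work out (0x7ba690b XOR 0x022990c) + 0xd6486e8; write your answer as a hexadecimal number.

0x14fd76ef

First 0x7ba690b XOR 0x022990c = 0x798f007.
Add column by column in base 16, right to left:
  7+8 = f
  0+e = e
  0+6 = 6
  f+8 = 7 carry 1
  8+4+1 = d
  9+6 = f
  7+d = 4 carry 1
  final carry 1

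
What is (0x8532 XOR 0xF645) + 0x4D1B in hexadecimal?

First 0x8532 XOR 0xF645 = 0x7377.
Add column by column in base 16, right to left:
  7+B = 2 carry 1
  7+1+1 = 9
  3+D = 0 carry 1
  7+4+1 = C

0xC092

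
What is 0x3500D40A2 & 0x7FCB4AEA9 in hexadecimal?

AND each hex digit independently (no carries):
  3&7=3, 5&F=5, 0&C=0, 0&B=0, D&4=4, 4&A=0, 0&E=0, A&A=A, 2&9=0

0x3500400A0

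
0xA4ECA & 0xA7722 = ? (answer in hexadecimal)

0xA4602

AND each hex digit independently (no carries):
  A&A=A, 4&7=4, E&7=6, C&2=0, A&2=2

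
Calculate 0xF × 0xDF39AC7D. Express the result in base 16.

0xD14611B53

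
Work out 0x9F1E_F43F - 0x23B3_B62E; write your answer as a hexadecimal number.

0x7B6B3E11

Subtract column by column in base 16:
  F-E → 1
  3-2 → 1
  4-6 → E (borrow)
  F-B-1 → 3
  E-3 → B
  1-B → 6 (borrow)
  F-3-1 → B
  9-2 → 7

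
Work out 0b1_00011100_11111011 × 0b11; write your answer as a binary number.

0b110101011011110001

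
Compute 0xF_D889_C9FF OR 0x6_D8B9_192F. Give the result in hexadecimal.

OR each hex digit independently (no carries):
  F|6=F, D|D=D, 8|8=8, 8|B=B, 9|9=9, C|1=D, 9|9=9, F|2=F, F|F=F

0xFD8B9D9FF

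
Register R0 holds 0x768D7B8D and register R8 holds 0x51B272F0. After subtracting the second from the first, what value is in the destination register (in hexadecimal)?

0x24DB089D

Subtract column by column in base 16:
  D-0 → D
  8-F → 9 (borrow)
  B-2-1 → 8
  7-7 → 0
  D-2 → B
  8-B → D (borrow)
  6-1-1 → 4
  7-5 → 2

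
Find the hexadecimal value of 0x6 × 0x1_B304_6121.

Multiply each base-16 digit by 6, carrying:
  1×6 = 6 → write 6
  2×6 = 12 → write C
  1×6 = 6 → write 6
  6×6 = 36 → write 4 carry 2
  4×6+2 = 26 → write A carry 1
  0×6+1 = 1 → write 1
  3×6 = 18 → write 2 carry 1
  B×6+1 = 67 → write 3 carry 4
  1×6+4 = 10 → write A

0xA321A46C6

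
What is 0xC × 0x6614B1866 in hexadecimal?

Multiply each base-16 digit by 12, carrying:
  6×12 = 72 → write 8 carry 4
  6×12+4 = 76 → write C carry 4
  8×12+4 = 100 → write 4 carry 6
  1×12+6 = 18 → write 2 carry 1
  B×12+1 = 133 → write 5 carry 8
  4×12+8 = 56 → write 8 carry 3
  1×12+3 = 15 → write F
  6×12 = 72 → write 8 carry 4
  6×12+4 = 76 → write C carry 4
  remaining carry: 4

0x4C8F8524C8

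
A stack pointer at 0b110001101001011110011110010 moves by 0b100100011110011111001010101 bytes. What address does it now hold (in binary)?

Add column by column in base 2, right to left:
  0+1 = 1
  1+0 = 1
  0+1 = 1
  0+0 = 0
  1+1 = 0 carry 1
  1+0+1 = 0 carry 1
  1+1+1 = 1 carry 1
  1+0+1 = 0 carry 1
  0+0+1 = 1
  0+1 = 1
  1+1 = 0 carry 1
  1+1+1 = 1 carry 1
  1+1+1 = 1 carry 1
  1+1+1 = 1 carry 1
  0+0+1 = 1
  1+0 = 1
  0+1 = 1
  0+1 = 1
  1+1 = 0 carry 1
  0+1+1 = 0 carry 1
  1+0+1 = 0 carry 1
  1+0+1 = 0 carry 1
  0+0+1 = 1
  0+1 = 1
  0+0 = 0
  1+0 = 1
  1+1 = 0 carry 1
  final carry 1

0b1010110000111111101101000111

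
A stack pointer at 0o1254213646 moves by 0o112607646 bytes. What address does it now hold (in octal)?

0o1367023514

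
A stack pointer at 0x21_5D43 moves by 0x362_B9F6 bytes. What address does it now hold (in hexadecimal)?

Add column by column in base 16, right to left:
  3+6 = 9
  4+F = 3 carry 1
  D+9+1 = 7 carry 1
  5+B+1 = 1 carry 1
  1+2+1 = 4
  2+6 = 8
  0+3 = 3

0x3841739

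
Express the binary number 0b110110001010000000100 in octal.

Group the bits in threes: 110 110 001 010 000 000 100 → 6612004.

0o6612004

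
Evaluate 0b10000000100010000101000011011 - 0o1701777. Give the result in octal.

0o2002303034

0b10000000100010000101000011011 = 0o2004205033 in octal.
Subtract column by column in base 8:
  3-7 → 4 (borrow)
  3-7-1 → 3 (borrow)
  0-7-1 → 0 (borrow)
  5-1-1 → 3
  0-0 → 0
  2-7 → 3 (borrow)
  4-1-1 → 2
  0-0 → 0
  0-0 → 0
  2-0 → 2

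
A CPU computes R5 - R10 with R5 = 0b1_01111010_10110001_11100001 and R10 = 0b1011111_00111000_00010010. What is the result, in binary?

0b1000110110111100111001111

Subtract column by column in base 2:
  1-0 → 1
  0-1 → 1 (borrow)
  0-0-1 → 1 (borrow)
  0-0-1 → 1 (borrow)
  0-1-1 → 0 (borrow)
  1-0-1 → 0
  1-0 → 1
  1-0 → 1
  1-0 → 1
  0-0 → 0
  0-0 → 0
  0-1 → 1 (borrow)
  1-1-1 → 1 (borrow)
  1-1-1 → 1 (borrow)
  0-0-1 → 1 (borrow)
  1-0-1 → 0
  0-1 → 1 (borrow)
  1-1-1 → 1 (borrow)
  0-1-1 → 0 (borrow)
  1-1-1 → 1 (borrow)
  1-1-1 → 1 (borrow)
  1-0-1 → 0
  1-1 → 0
  0-0 → 0
  1-0 → 1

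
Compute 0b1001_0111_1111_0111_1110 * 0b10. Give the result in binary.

Multiply each base-2 digit by 2, carrying:
  0×2 = 0 → write 0
  1×2 = 2 → write 0 carry 1
  1×2+1 = 3 → write 1 carry 1
  1×2+1 = 3 → write 1 carry 1
  1×2+1 = 3 → write 1 carry 1
  1×2+1 = 3 → write 1 carry 1
  1×2+1 = 3 → write 1 carry 1
  0×2+1 = 1 → write 1
  1×2 = 2 → write 0 carry 1
  1×2+1 = 3 → write 1 carry 1
  1×2+1 = 3 → write 1 carry 1
  1×2+1 = 3 → write 1 carry 1
  1×2+1 = 3 → write 1 carry 1
  1×2+1 = 3 → write 1 carry 1
  1×2+1 = 3 → write 1 carry 1
  0×2+1 = 1 → write 1
  1×2 = 2 → write 0 carry 1
  0×2+1 = 1 → write 1
  0×2 = 0 → write 0
  1×2 = 2 → write 0 carry 1
  remaining carry: 1

0b100101111111011111100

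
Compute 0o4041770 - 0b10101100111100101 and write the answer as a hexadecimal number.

0o4041770 = 0x1043F8 in hexadecimal.
0b10101100111100101 = 0x159E5 in hexadecimal.
Subtract column by column in base 16:
  8-5 → 3
  F-E → 1
  3-9 → A (borrow)
  4-5-1 → E (borrow)
  0-1-1 → E (borrow)
  1-0-1 → 0

0xEEA13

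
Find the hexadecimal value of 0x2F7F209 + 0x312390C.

0x60A2B15

Add column by column in base 16, right to left:
  9+C = 5 carry 1
  0+0+1 = 1
  2+9 = B
  F+3 = 2 carry 1
  7+2+1 = A
  F+1 = 0 carry 1
  2+3+1 = 6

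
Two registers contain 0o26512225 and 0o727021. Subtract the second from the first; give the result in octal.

0o25563204

Subtract column by column in base 8:
  5-1 → 4
  2-2 → 0
  2-0 → 2
  2-7 → 3 (borrow)
  1-2-1 → 6 (borrow)
  5-7-1 → 5 (borrow)
  6-0-1 → 5
  2-0 → 2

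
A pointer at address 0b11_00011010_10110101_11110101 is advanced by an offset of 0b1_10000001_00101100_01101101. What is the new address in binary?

0b100100110111110001001100010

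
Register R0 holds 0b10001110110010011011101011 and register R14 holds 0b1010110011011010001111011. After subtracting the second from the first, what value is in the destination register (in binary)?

0b111000010111001001110000

Subtract column by column in base 2:
  1-1 → 0
  1-1 → 0
  0-0 → 0
  1-1 → 0
  0-1 → 1 (borrow)
  1-1-1 → 1 (borrow)
  1-1-1 → 1 (borrow)
  1-0-1 → 0
  0-0 → 0
  1-0 → 1
  1-1 → 0
  0-0 → 0
  0-1 → 1 (borrow)
  1-1-1 → 1 (borrow)
  0-0-1 → 1 (borrow)
  0-1-1 → 0 (borrow)
  1-1-1 → 1 (borrow)
  1-0-1 → 0
  0-0 → 0
  1-1 → 0
  1-1 → 0
  1-0 → 1
  0-1 → 1 (borrow)
  0-0-1 → 1 (borrow)
  0-1-1 → 0 (borrow)
  1-0-1 → 0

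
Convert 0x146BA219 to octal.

Expand each hex digit to 4 bits: 1=0001 4=0100 6=0110 B=1011 A=1010 2=0010 1=0001 9=1001.
Group the bits in threes: 010 100 011 010 111 010 001 000 011 001 → 2432721031.

0o2432721031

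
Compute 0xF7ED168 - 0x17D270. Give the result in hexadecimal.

Subtract column by column in base 16:
  8-0 → 8
  6-7 → F (borrow)
  1-2-1 → E (borrow)
  D-D-1 → F (borrow)
  E-7-1 → 6
  7-1 → 6
  F-0 → F

0xF66FEF8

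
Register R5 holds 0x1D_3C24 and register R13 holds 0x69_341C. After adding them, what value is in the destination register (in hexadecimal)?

0x867040

Add column by column in base 16, right to left:
  4+C = 0 carry 1
  2+1+1 = 4
  C+4 = 0 carry 1
  3+3+1 = 7
  D+9 = 6 carry 1
  1+6+1 = 8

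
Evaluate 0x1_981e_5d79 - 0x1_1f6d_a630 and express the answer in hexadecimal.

Subtract column by column in base 16:
  9-0 → 9
  7-3 → 4
  d-6 → 7
  5-a → b (borrow)
  e-d-1 → 0
  1-6 → b (borrow)
  8-f-1 → 8 (borrow)
  9-1-1 → 7
  1-1 → 0

0x78b0b749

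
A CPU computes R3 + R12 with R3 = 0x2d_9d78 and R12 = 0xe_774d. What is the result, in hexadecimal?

0x3c14c5

Add column by column in base 16, right to left:
  8+d = 5 carry 1
  7+4+1 = c
  d+7 = 4 carry 1
  9+7+1 = 1 carry 1
  d+e+1 = c carry 1
  2+0+1 = 3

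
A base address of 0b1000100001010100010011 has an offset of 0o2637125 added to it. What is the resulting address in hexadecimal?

0x2D5368

0b1000100001010100010011 = 0x221513 in hexadecimal.
0o2637125 = 0xB3E55 in hexadecimal.
Add column by column in base 16, right to left:
  3+5 = 8
  1+5 = 6
  5+E = 3 carry 1
  1+3+1 = 5
  2+B = D
  2+0 = 2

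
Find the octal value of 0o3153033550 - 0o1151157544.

0o2001654004

Subtract column by column in base 8:
  0-4 → 4 (borrow)
  5-4-1 → 0
  5-5 → 0
  3-7 → 4 (borrow)
  3-5-1 → 5 (borrow)
  0-1-1 → 6 (borrow)
  3-1-1 → 1
  5-5 → 0
  1-1 → 0
  3-1 → 2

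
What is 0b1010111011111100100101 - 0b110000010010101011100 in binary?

0b100111001100111001001

Subtract column by column in base 2:
  1-0 → 1
  0-0 → 0
  1-1 → 0
  0-1 → 1 (borrow)
  0-1-1 → 0 (borrow)
  1-0-1 → 0
  0-1 → 1 (borrow)
  0-0-1 → 1 (borrow)
  1-1-1 → 1 (borrow)
  1-0-1 → 0
  1-1 → 0
  1-0 → 1
  1-0 → 1
  1-1 → 0
  0-0 → 0
  1-0 → 1
  1-0 → 1
  1-0 → 1
  0-0 → 0
  1-1 → 0
  0-1 → 1 (borrow)
  1-0-1 → 0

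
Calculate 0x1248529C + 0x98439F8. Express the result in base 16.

Add column by column in base 16, right to left:
  C+8 = 4 carry 1
  9+F+1 = 9 carry 1
  2+9+1 = C
  5+3 = 8
  8+4 = C
  4+8 = C
  2+9 = B
  1+0 = 1

0x1BCC8C94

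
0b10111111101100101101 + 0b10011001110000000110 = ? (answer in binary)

Add column by column in base 2, right to left:
  1+0 = 1
  0+1 = 1
  1+1 = 0 carry 1
  1+0+1 = 0 carry 1
  0+0+1 = 1
  1+0 = 1
  0+0 = 0
  0+0 = 0
  1+0 = 1
  1+0 = 1
  0+1 = 1
  1+1 = 0 carry 1
  1+1+1 = 1 carry 1
  1+0+1 = 0 carry 1
  1+0+1 = 0 carry 1
  1+1+1 = 1 carry 1
  1+1+1 = 1 carry 1
  1+0+1 = 0 carry 1
  0+0+1 = 1
  1+1 = 0 carry 1
  final carry 1

0b101011001011100110011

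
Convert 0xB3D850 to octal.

0o54754120

Expand each hex digit to 4 bits: B=1011 3=0011 D=1101 8=1000 5=0101 0=0000.
Group the bits in threes: 101 100 111 101 100 001 010 000 → 54754120.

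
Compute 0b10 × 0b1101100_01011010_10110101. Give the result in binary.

0b110110001011010101101010

Multiply each base-2 digit by 2, carrying:
  1×2 = 2 → write 0 carry 1
  0×2+1 = 1 → write 1
  1×2 = 2 → write 0 carry 1
  0×2+1 = 1 → write 1
  1×2 = 2 → write 0 carry 1
  1×2+1 = 3 → write 1 carry 1
  0×2+1 = 1 → write 1
  1×2 = 2 → write 0 carry 1
  0×2+1 = 1 → write 1
  1×2 = 2 → write 0 carry 1
  0×2+1 = 1 → write 1
  1×2 = 2 → write 0 carry 1
  1×2+1 = 3 → write 1 carry 1
  0×2+1 = 1 → write 1
  1×2 = 2 → write 0 carry 1
  0×2+1 = 1 → write 1
  0×2 = 0 → write 0
  0×2 = 0 → write 0
  1×2 = 2 → write 0 carry 1
  1×2+1 = 3 → write 1 carry 1
  0×2+1 = 1 → write 1
  1×2 = 2 → write 0 carry 1
  1×2+1 = 3 → write 1 carry 1
  remaining carry: 1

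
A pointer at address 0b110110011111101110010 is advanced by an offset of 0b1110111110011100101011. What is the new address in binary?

Add column by column in base 2, right to left:
  0+1 = 1
  1+1 = 0 carry 1
  0+0+1 = 1
  0+1 = 1
  1+0 = 1
  1+1 = 0 carry 1
  1+0+1 = 0 carry 1
  0+0+1 = 1
  1+1 = 0 carry 1
  1+1+1 = 1 carry 1
  1+1+1 = 1 carry 1
  1+0+1 = 0 carry 1
  1+0+1 = 0 carry 1
  1+1+1 = 1 carry 1
  0+1+1 = 0 carry 1
  0+1+1 = 0 carry 1
  1+1+1 = 1 carry 1
  1+1+1 = 1 carry 1
  0+0+1 = 1
  1+1 = 0 carry 1
  1+1+1 = 1 carry 1
  0+1+1 = 0 carry 1
  final carry 1

0b10101110010011010011101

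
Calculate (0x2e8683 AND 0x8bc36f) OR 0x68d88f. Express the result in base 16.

0x2e8683 AND 0x8bc36f = 0x0a8203.
Then OR with 0x68d88f.

0x6ada8f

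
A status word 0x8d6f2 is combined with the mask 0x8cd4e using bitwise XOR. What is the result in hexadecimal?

0x01bbc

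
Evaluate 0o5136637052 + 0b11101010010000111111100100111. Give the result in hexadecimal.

0x46C3BD51

0o5136637052 = 0x297B3E2A in hexadecimal.
0b11101010010000111111100100111 = 0x1D487F27 in hexadecimal.
Add column by column in base 16, right to left:
  A+7 = 1 carry 1
  2+2+1 = 5
  E+F = D carry 1
  3+7+1 = B
  B+8 = 3 carry 1
  7+4+1 = C
  9+D = 6 carry 1
  2+1+1 = 4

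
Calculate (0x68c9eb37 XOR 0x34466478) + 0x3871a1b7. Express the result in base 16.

0x95013106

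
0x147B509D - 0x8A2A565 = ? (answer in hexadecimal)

Subtract column by column in base 16:
  D-5 → 8
  9-6 → 3
  0-5 → B (borrow)
  5-A-1 → A (borrow)
  B-2-1 → 8
  7-A → D (borrow)
  4-8-1 → B (borrow)
  1-0-1 → 0

0xBD8AB38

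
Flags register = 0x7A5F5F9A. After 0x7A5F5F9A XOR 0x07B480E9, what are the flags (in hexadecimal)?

XOR each hex digit independently (no carries):
  7^0=7, A^7=D, 5^B=E, F^4=B, 5^8=D, F^0=F, 9^E=7, A^9=3

0x7DEBDF73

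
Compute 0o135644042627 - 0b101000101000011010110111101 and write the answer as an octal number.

0o135137007732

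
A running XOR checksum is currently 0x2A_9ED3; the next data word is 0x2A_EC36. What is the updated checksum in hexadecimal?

0x0072E5

XOR each hex digit independently (no carries):
  2^2=0, A^A=0, 9^E=7, E^C=2, D^3=E, 3^6=5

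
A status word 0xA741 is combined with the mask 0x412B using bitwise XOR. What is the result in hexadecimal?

0xE66A

XOR each hex digit independently (no carries):
  A^4=E, 7^1=6, 4^2=6, 1^B=A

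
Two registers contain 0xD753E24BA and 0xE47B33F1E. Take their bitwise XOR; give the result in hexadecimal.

0x3328D1BA4

XOR each hex digit independently (no carries):
  D^E=3, 7^4=3, 5^7=2, 3^B=8, E^3=D, 2^3=1, 4^F=B, B^1=A, A^E=4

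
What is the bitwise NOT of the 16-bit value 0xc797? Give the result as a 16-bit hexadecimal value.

Each hex digit d becomes f−d:
  c→3, 7→8, 9→6, 7→8

0x3868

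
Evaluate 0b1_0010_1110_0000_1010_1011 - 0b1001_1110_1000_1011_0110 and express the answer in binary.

0b10001111011111110101

Subtract column by column in base 2:
  1-0 → 1
  1-1 → 0
  0-1 → 1 (borrow)
  1-0-1 → 0
  0-1 → 1 (borrow)
  1-1-1 → 1 (borrow)
  0-0-1 → 1 (borrow)
  1-1-1 → 1 (borrow)
  0-0-1 → 1 (borrow)
  0-0-1 → 1 (borrow)
  0-0-1 → 1 (borrow)
  0-1-1 → 0 (borrow)
  0-0-1 → 1 (borrow)
  1-1-1 → 1 (borrow)
  1-1-1 → 1 (borrow)
  1-1-1 → 1 (borrow)
  0-1-1 → 0 (borrow)
  1-0-1 → 0
  0-0 → 0
  0-1 → 1 (borrow)
  1-0-1 → 0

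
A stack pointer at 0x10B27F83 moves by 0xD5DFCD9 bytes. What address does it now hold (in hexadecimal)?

0x1E107C5C

Add column by column in base 16, right to left:
  3+9 = C
  8+D = 5 carry 1
  F+C+1 = C carry 1
  7+F+1 = 7 carry 1
  2+D+1 = 0 carry 1
  B+5+1 = 1 carry 1
  0+D+1 = E
  1+0 = 1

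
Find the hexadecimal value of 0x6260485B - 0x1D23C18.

0x608E0C43

Subtract column by column in base 16:
  B-8 → 3
  5-1 → 4
  8-C → C (borrow)
  4-3-1 → 0
  0-2 → E (borrow)
  6-D-1 → 8 (borrow)
  2-1-1 → 0
  6-0 → 6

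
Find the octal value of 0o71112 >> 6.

Shifting right by 6 bits = 2 oct digits: drop the last 2.

0o711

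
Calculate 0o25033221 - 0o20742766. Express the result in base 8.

0o4070233

Subtract column by column in base 8:
  1-6 → 3 (borrow)
  2-6-1 → 3 (borrow)
  2-7-1 → 2 (borrow)
  3-2-1 → 0
  3-4 → 7 (borrow)
  0-7-1 → 0 (borrow)
  5-0-1 → 4
  2-2 → 0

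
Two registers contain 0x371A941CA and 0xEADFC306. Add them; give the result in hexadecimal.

Add column by column in base 16, right to left:
  A+6 = 0 carry 1
  C+0+1 = D
  1+3 = 4
  4+C = 0 carry 1
  9+F+1 = 9 carry 1
  A+D+1 = 8 carry 1
  1+A+1 = C
  7+E = 5 carry 1
  3+0+1 = 4

0x45C8904D0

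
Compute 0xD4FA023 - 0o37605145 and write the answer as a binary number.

0xD4FA023 = 0b1101010011111010000000100011 in binary.
0o37605145 = 0b11111110000101001100101 in binary.
Subtract column by column in base 2:
  1-1 → 0
  1-0 → 1
  0-1 → 1 (borrow)
  0-0-1 → 1 (borrow)
  0-0-1 → 1 (borrow)
  1-1-1 → 1 (borrow)
  0-1-1 → 0 (borrow)
  0-0-1 → 1 (borrow)
  0-0-1 → 1 (borrow)
  0-1-1 → 0 (borrow)
  0-0-1 → 1 (borrow)
  0-1-1 → 0 (borrow)
  0-0-1 → 1 (borrow)
  1-0-1 → 0
  0-0 → 0
  1-0 → 1
  1-1 → 0
  1-1 → 0
  1-1 → 0
  1-1 → 0
  0-1 → 1 (borrow)
  0-1-1 → 0 (borrow)
  1-1-1 → 1 (borrow)
  0-0-1 → 1 (borrow)
  1-0-1 → 0
  0-0 → 0
  1-0 → 1
  1-0 → 1

0b1100110100001001010110111110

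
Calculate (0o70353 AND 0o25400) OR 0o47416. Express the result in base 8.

0o70353 AND 0o25400 = 0o20000.
Then OR with 0o47416.

0o67416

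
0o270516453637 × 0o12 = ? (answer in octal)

Multiply each base-8 digit by 10, carrying:
  7×10 = 70 → write 6 carry 8
  3×10+8 = 38 → write 6 carry 4
  6×10+4 = 64 → write 0 carry 8
  3×10+8 = 38 → write 6 carry 4
  5×10+4 = 54 → write 6 carry 6
  4×10+6 = 46 → write 6 carry 5
  6×10+5 = 65 → write 1 carry 8
  1×10+8 = 18 → write 2 carry 2
  5×10+2 = 52 → write 4 carry 6
  0×10+6 = 6 → write 6
  7×10 = 70 → write 6 carry 8
  2×10+8 = 28 → write 4 carry 3
  remaining carry: 3

0o3466421666066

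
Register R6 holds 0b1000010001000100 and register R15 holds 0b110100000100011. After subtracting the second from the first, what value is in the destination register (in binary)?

Subtract column by column in base 2:
  0-1 → 1 (borrow)
  0-1-1 → 0 (borrow)
  1-0-1 → 0
  0-0 → 0
  0-0 → 0
  0-1 → 1 (borrow)
  1-0-1 → 0
  0-0 → 0
  0-0 → 0
  0-0 → 0
  1-0 → 1
  0-1 → 1 (borrow)
  0-0-1 → 1 (borrow)
  0-1-1 → 0 (borrow)
  0-1-1 → 0 (borrow)
  1-0-1 → 0

0b1110000100001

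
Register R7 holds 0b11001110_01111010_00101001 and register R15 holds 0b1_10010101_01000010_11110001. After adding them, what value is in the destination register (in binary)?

0b10011000111011110100011010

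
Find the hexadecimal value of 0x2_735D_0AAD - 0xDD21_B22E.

0x1963B587F

Subtract column by column in base 16:
  D-E → F (borrow)
  A-2-1 → 7
  A-2 → 8
  0-B → 5 (borrow)
  D-1-1 → B
  5-2 → 3
  3-D → 6 (borrow)
  7-D-1 → 9 (borrow)
  2-0-1 → 1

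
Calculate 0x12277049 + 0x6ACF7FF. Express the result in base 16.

0x18D46848

Add column by column in base 16, right to left:
  9+F = 8 carry 1
  4+F+1 = 4 carry 1
  0+7+1 = 8
  7+F = 6 carry 1
  7+C+1 = 4 carry 1
  2+A+1 = D
  2+6 = 8
  1+0 = 1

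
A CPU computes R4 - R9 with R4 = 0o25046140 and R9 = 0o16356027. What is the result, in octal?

Subtract column by column in base 8:
  0-7 → 1 (borrow)
  4-2-1 → 1
  1-0 → 1
  6-6 → 0
  4-5 → 7 (borrow)
  0-3-1 → 4 (borrow)
  5-6-1 → 6 (borrow)
  2-1-1 → 0

0o6470111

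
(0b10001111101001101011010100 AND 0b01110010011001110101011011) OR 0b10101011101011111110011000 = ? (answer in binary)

0b10101011101011111111011000

0b10001111101001101011010100 AND 0b01110010011001110101011011 = 0b00000010001001100001010000.
Then OR with 0b10101011101011111110011000.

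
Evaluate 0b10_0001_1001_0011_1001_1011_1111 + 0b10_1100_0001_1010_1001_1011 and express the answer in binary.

0b10010001010101010001011010

Add column by column in base 2, right to left:
  1+1 = 0 carry 1
  1+1+1 = 1 carry 1
  1+0+1 = 0 carry 1
  1+1+1 = 1 carry 1
  1+1+1 = 1 carry 1
  1+0+1 = 0 carry 1
  0+0+1 = 1
  1+1 = 0 carry 1
  1+0+1 = 0 carry 1
  0+1+1 = 0 carry 1
  0+0+1 = 1
  1+1 = 0 carry 1
  1+1+1 = 1 carry 1
  1+0+1 = 0 carry 1
  0+0+1 = 1
  0+0 = 0
  1+0 = 1
  0+0 = 0
  0+1 = 1
  1+1 = 0 carry 1
  1+0+1 = 0 carry 1
  0+1+1 = 0 carry 1
  0+0+1 = 1
  0+0 = 0
  0+0 = 0
  1+0 = 1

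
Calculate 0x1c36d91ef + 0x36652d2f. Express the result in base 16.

0x1f9d2bf1e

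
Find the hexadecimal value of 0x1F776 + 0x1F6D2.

0x3EE48

Add column by column in base 16, right to left:
  6+2 = 8
  7+D = 4 carry 1
  7+6+1 = E
  F+F = E carry 1
  1+1+1 = 3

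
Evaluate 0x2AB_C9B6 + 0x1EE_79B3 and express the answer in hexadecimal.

0x49A4369

Add column by column in base 16, right to left:
  6+3 = 9
  B+B = 6 carry 1
  9+9+1 = 3 carry 1
  C+7+1 = 4 carry 1
  B+E+1 = A carry 1
  A+E+1 = 9 carry 1
  2+1+1 = 4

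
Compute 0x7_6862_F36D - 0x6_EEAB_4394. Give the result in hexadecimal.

Subtract column by column in base 16:
  D-4 → 9
  6-9 → D (borrow)
  3-3-1 → F (borrow)
  F-4-1 → A
  2-B → 7 (borrow)
  6-A-1 → B (borrow)
  8-E-1 → 9 (borrow)
  6-E-1 → 7 (borrow)
  7-6-1 → 0

0x79B7AFD9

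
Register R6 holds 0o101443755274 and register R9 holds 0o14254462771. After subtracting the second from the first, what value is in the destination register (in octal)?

Subtract column by column in base 8:
  4-1 → 3
  7-7 → 0
  2-7 → 3 (borrow)
  5-2-1 → 2
  5-6 → 7 (borrow)
  7-4-1 → 2
  3-4 → 7 (borrow)
  4-5-1 → 6 (borrow)
  4-2-1 → 1
  1-4 → 5 (borrow)
  0-1-1 → 6 (borrow)
  1-0-1 → 0

0o65167272303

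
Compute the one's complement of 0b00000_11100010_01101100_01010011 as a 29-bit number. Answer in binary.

0b11111000111011001001110101100

Invert each bit: 00000111000100110110001010011 → 11111000111011001001110101100.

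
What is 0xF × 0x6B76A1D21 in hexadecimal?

Multiply each base-16 digit by 15, carrying:
  1×15 = 15 → write F
  2×15 = 30 → write E carry 1
  D×15+1 = 196 → write 4 carry 12
  1×15+12 = 27 → write B carry 1
  A×15+1 = 151 → write 7 carry 9
  6×15+9 = 99 → write 3 carry 6
  7×15+6 = 111 → write F carry 6
  B×15+6 = 171 → write B carry 10
  6×15+10 = 100 → write 4 carry 6
  remaining carry: 6

0x64BF37B4EF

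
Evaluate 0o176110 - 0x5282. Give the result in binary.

0b1010100111000110

0o176110 = 0b1111110001001000 in binary.
0x5282 = 0b101001010000010 in binary.
Subtract column by column in base 2:
  0-0 → 0
  0-1 → 1 (borrow)
  0-0-1 → 1 (borrow)
  1-0-1 → 0
  0-0 → 0
  0-0 → 0
  1-0 → 1
  0-1 → 1 (borrow)
  0-0-1 → 1 (borrow)
  0-1-1 → 0 (borrow)
  1-0-1 → 0
  1-0 → 1
  1-1 → 0
  1-0 → 1
  1-1 → 0
  1-0 → 1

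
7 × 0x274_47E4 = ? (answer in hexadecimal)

0x112DF73C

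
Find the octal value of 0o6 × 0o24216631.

0o171530626

Multiply each base-8 digit by 6, carrying:
  1×6 = 6 → write 6
  3×6 = 18 → write 2 carry 2
  6×6+2 = 38 → write 6 carry 4
  6×6+4 = 40 → write 0 carry 5
  1×6+5 = 11 → write 3 carry 1
  2×6+1 = 13 → write 5 carry 1
  4×6+1 = 25 → write 1 carry 3
  2×6+3 = 15 → write 7 carry 1
  remaining carry: 1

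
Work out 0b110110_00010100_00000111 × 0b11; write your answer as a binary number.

0b101000100011110000010101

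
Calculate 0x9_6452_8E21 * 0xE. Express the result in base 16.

0x837C83C5CE

Multiply each base-16 digit by 14, carrying:
  1×14 = 14 → write E
  2×14 = 28 → write C carry 1
  E×14+1 = 197 → write 5 carry 12
  8×14+12 = 124 → write C carry 7
  2×14+7 = 35 → write 3 carry 2
  5×14+2 = 72 → write 8 carry 4
  4×14+4 = 60 → write C carry 3
  6×14+3 = 87 → write 7 carry 5
  9×14+5 = 131 → write 3 carry 8
  remaining carry: 8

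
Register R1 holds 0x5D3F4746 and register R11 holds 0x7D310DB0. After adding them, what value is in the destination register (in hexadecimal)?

Add column by column in base 16, right to left:
  6+0 = 6
  4+B = F
  7+D = 4 carry 1
  4+0+1 = 5
  F+1 = 0 carry 1
  3+3+1 = 7
  D+D = A carry 1
  5+7+1 = D

0xDA7054F6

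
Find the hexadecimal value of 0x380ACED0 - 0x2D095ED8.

Subtract column by column in base 16:
  0-8 → 8 (borrow)
  D-D-1 → F (borrow)
  E-E-1 → F (borrow)
  C-5-1 → 6
  A-9 → 1
  0-0 → 0
  8-D → B (borrow)
  3-2-1 → 0

0xB016FF8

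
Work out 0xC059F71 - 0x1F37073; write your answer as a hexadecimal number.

Subtract column by column in base 16:
  1-3 → E (borrow)
  7-7-1 → F (borrow)
  F-0-1 → E
  9-7 → 2
  5-3 → 2
  0-F → 1 (borrow)
  C-1-1 → A

0xA122EFE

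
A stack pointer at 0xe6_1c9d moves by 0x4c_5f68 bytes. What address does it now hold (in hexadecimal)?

Add column by column in base 16, right to left:
  d+8 = 5 carry 1
  9+6+1 = 0 carry 1
  c+f+1 = c carry 1
  1+5+1 = 7
  6+c = 2 carry 1
  e+4+1 = 3 carry 1
  final carry 1

0x1327c05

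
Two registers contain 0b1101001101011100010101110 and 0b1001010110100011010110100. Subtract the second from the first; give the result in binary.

0b11110110111000111111010

Subtract column by column in base 2:
  0-0 → 0
  1-0 → 1
  1-1 → 0
  1-0 → 1
  0-1 → 1 (borrow)
  1-1-1 → 1 (borrow)
  0-0-1 → 1 (borrow)
  1-1-1 → 1 (borrow)
  0-0-1 → 1 (borrow)
  0-1-1 → 0 (borrow)
  0-1-1 → 0 (borrow)
  1-0-1 → 0
  1-0 → 1
  1-0 → 1
  0-1 → 1 (borrow)
  1-0-1 → 0
  0-1 → 1 (borrow)
  1-1-1 → 1 (borrow)
  1-0-1 → 0
  0-1 → 1 (borrow)
  0-0-1 → 1 (borrow)
  1-1-1 → 1 (borrow)
  0-0-1 → 1 (borrow)
  1-0-1 → 0
  1-1 → 0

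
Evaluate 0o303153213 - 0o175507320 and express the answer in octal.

Subtract column by column in base 8:
  3-0 → 3
  1-2 → 7 (borrow)
  2-3-1 → 6 (borrow)
  3-7-1 → 3 (borrow)
  5-0-1 → 4
  1-5 → 4 (borrow)
  3-5-1 → 5 (borrow)
  0-7-1 → 0 (borrow)
  3-1-1 → 1

0o105443673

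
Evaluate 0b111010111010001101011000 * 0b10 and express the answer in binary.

Multiply each base-2 digit by 2, carrying:
  0×2 = 0 → write 0
  0×2 = 0 → write 0
  0×2 = 0 → write 0
  1×2 = 2 → write 0 carry 1
  1×2+1 = 3 → write 1 carry 1
  0×2+1 = 1 → write 1
  1×2 = 2 → write 0 carry 1
  0×2+1 = 1 → write 1
  1×2 = 2 → write 0 carry 1
  1×2+1 = 3 → write 1 carry 1
  0×2+1 = 1 → write 1
  0×2 = 0 → write 0
  0×2 = 0 → write 0
  1×2 = 2 → write 0 carry 1
  0×2+1 = 1 → write 1
  1×2 = 2 → write 0 carry 1
  1×2+1 = 3 → write 1 carry 1
  1×2+1 = 3 → write 1 carry 1
  0×2+1 = 1 → write 1
  1×2 = 2 → write 0 carry 1
  0×2+1 = 1 → write 1
  1×2 = 2 → write 0 carry 1
  1×2+1 = 3 → write 1 carry 1
  1×2+1 = 3 → write 1 carry 1
  remaining carry: 1

0b1110101110100011010110000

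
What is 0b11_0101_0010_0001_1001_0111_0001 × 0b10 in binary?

0b110101001000011001011100010

Multiply each base-2 digit by 2, carrying:
  1×2 = 2 → write 0 carry 1
  0×2+1 = 1 → write 1
  0×2 = 0 → write 0
  0×2 = 0 → write 0
  1×2 = 2 → write 0 carry 1
  1×2+1 = 3 → write 1 carry 1
  1×2+1 = 3 → write 1 carry 1
  0×2+1 = 1 → write 1
  1×2 = 2 → write 0 carry 1
  0×2+1 = 1 → write 1
  0×2 = 0 → write 0
  1×2 = 2 → write 0 carry 1
  1×2+1 = 3 → write 1 carry 1
  0×2+1 = 1 → write 1
  0×2 = 0 → write 0
  0×2 = 0 → write 0
  0×2 = 0 → write 0
  1×2 = 2 → write 0 carry 1
  0×2+1 = 1 → write 1
  0×2 = 0 → write 0
  1×2 = 2 → write 0 carry 1
  0×2+1 = 1 → write 1
  1×2 = 2 → write 0 carry 1
  0×2+1 = 1 → write 1
  1×2 = 2 → write 0 carry 1
  1×2+1 = 3 → write 1 carry 1
  remaining carry: 1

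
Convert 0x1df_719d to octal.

0o167670635

Expand each hex digit to 4 bits: 1=0001 d=1101 f=1111 7=0111 1=0001 9=1001 d=1101.
Group the bits in threes: 001 110 111 110 111 000 110 011 101 → 167670635.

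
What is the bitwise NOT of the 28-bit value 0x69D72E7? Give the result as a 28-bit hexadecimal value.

0x9628D18

Each hex digit d becomes F−d:
  6→9, 9→6, D→2, 7→8, 2→D, E→1, 7→8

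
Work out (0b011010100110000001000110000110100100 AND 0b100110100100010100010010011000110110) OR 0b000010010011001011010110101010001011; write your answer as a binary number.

0b10110111001011010110101010101111

0b011010100110000001000110000110100100 AND 0b100110100100010100010010011000110110 = 0b000010100100000000000010000000100100.
Then OR with 0b000010010011001011010110101010001011.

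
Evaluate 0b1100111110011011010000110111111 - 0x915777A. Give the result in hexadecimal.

0b1100111110011011010000110111111 = 0x67CDA1BF in hexadecimal.
Subtract column by column in base 16:
  F-A → 5
  B-7 → 4
  1-7 → A (borrow)
  A-7-1 → 2
  D-5 → 8
  C-1 → B
  7-9 → E (borrow)
  6-0-1 → 5

0x5EB82A45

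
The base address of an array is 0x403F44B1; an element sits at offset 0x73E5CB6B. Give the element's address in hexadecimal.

Add column by column in base 16, right to left:
  1+B = C
  B+6 = 1 carry 1
  4+B+1 = 0 carry 1
  4+C+1 = 1 carry 1
  F+5+1 = 5 carry 1
  3+E+1 = 2 carry 1
  0+3+1 = 4
  4+7 = B

0xB425101C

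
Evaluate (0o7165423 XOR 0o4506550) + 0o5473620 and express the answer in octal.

First 0o7165423 XOR 0o4506550 = 0o3463173.
Add column by column in base 8, right to left:
  3+0 = 3
  7+2 = 1 carry 1
  1+6+1 = 0 carry 1
  3+3+1 = 7
  6+7 = 5 carry 1
  4+4+1 = 1 carry 1
  3+5+1 = 1 carry 1
  final carry 1

0o11157013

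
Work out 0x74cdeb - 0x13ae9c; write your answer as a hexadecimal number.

0x611f4f

Subtract column by column in base 16:
  b-c → f (borrow)
  e-9-1 → 4
  d-e → f (borrow)
  c-a-1 → 1
  4-3 → 1
  7-1 → 6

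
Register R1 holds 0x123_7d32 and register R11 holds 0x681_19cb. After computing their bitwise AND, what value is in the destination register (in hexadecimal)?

0x0011902

AND each hex digit independently (no carries):
  1&6=0, 2&8=0, 3&1=1, 7&1=1, d&9=9, 3&c=0, 2&b=2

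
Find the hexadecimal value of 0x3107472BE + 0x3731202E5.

0x6838675A3

Add column by column in base 16, right to left:
  E+5 = 3 carry 1
  B+E+1 = A carry 1
  2+2+1 = 5
  7+0 = 7
  4+2 = 6
  7+1 = 8
  0+3 = 3
  1+7 = 8
  3+3 = 6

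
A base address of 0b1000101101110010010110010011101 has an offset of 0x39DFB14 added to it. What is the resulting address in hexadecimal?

0b1000101101110010010110010011101 = 0x45B92C9D in hexadecimal.
Add column by column in base 16, right to left:
  D+4 = 1 carry 1
  9+1+1 = B
  C+B = 7 carry 1
  2+F+1 = 2 carry 1
  9+D+1 = 7 carry 1
  B+9+1 = 5 carry 1
  5+3+1 = 9
  4+0 = 4

0x495727B1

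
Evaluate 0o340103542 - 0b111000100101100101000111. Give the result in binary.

0b10100111100010111000011011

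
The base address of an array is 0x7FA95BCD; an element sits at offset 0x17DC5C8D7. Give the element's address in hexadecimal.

Add column by column in base 16, right to left:
  D+7 = 4 carry 1
  C+D+1 = A carry 1
  B+8+1 = 4 carry 1
  5+C+1 = 2 carry 1
  9+5+1 = F
  A+C = 6 carry 1
  F+D+1 = D carry 1
  7+7+1 = F
  0+1 = 1

0x1FD6F24A4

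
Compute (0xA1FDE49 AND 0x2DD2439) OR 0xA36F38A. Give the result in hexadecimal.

0xA3FF78B

0xA1FDE49 AND 0x2DD2439 = 0x21D0409.
Then OR with 0xA36F38A.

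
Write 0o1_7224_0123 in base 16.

Each octal digit is 3 bits: 1=001 7=111 2=010 2=010 4=100 0=000 1=001 2=010 3=011.
Group the bits into nibbles: 0001 1110 1001 0100 0000 0101 0011 → 1E94053.

0x1E94053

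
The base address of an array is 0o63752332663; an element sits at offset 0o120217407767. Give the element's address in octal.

Add column by column in base 8, right to left:
  3+7 = 2 carry 1
  6+6+1 = 5 carry 1
  6+7+1 = 6 carry 1
  2+7+1 = 2 carry 1
  3+0+1 = 4
  3+4 = 7
  2+7 = 1 carry 1
  5+1+1 = 7
  7+2 = 1 carry 1
  3+0+1 = 4
  6+2 = 0 carry 1
  0+1+1 = 2

0o204171742652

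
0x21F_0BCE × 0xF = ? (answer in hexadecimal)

Multiply each base-16 digit by 15, carrying:
  E×15 = 210 → write 2 carry 13
  C×15+13 = 193 → write 1 carry 12
  B×15+12 = 177 → write 1 carry 11
  0×15+11 = 11 → write B
  F×15 = 225 → write 1 carry 14
  1×15+14 = 29 → write D carry 1
  2×15+1 = 31 → write F carry 1
  remaining carry: 1

0x1FD1B112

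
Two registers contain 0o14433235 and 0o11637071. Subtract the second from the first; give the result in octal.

Subtract column by column in base 8:
  5-1 → 4
  3-7 → 4 (borrow)
  2-0-1 → 1
  3-7 → 4 (borrow)
  3-3-1 → 7 (borrow)
  4-6-1 → 5 (borrow)
  4-1-1 → 2
  1-1 → 0

0o2574144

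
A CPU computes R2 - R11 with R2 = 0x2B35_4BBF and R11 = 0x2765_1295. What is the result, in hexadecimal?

0x3D0392A

Subtract column by column in base 16:
  F-5 → A
  B-9 → 2
  B-2 → 9
  4-1 → 3
  5-5 → 0
  3-6 → D (borrow)
  B-7-1 → 3
  2-2 → 0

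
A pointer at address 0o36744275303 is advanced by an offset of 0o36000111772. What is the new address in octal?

Add column by column in base 8, right to left:
  3+2 = 5
  0+7 = 7
  3+7 = 2 carry 1
  5+1+1 = 7
  7+1 = 0 carry 1
  2+1+1 = 4
  4+0 = 4
  4+0 = 4
  7+0 = 7
  6+6 = 4 carry 1
  3+3+1 = 7

0o74744407275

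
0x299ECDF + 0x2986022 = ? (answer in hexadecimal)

0x5324D01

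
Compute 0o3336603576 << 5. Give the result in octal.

0o155730167700

5 bits is not a whole number of base-8 digits; in binary: 11011011110110000011101111110 << 5 = 1101101111011000001110111111000000.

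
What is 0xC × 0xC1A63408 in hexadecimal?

Multiply each base-16 digit by 12, carrying:
  8×12 = 96 → write 0 carry 6
  0×12+6 = 6 → write 6
  4×12 = 48 → write 0 carry 3
  3×12+3 = 39 → write 7 carry 2
  6×12+2 = 74 → write A carry 4
  A×12+4 = 124 → write C carry 7
  1×12+7 = 19 → write 3 carry 1
  C×12+1 = 145 → write 1 carry 9
  remaining carry: 9

0x913CA7060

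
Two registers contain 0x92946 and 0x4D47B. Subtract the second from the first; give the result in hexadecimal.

Subtract column by column in base 16:
  6-B → B (borrow)
  4-7-1 → C (borrow)
  9-4-1 → 4
  2-D → 5 (borrow)
  9-4-1 → 4

0x454CB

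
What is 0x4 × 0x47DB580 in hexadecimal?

0x11F6D600

Multiply each base-16 digit by 4, carrying:
  0×4 = 0 → write 0
  8×4 = 32 → write 0 carry 2
  5×4+2 = 22 → write 6 carry 1
  B×4+1 = 45 → write D carry 2
  D×4+2 = 54 → write 6 carry 3
  7×4+3 = 31 → write F carry 1
  4×4+1 = 17 → write 1 carry 1
  remaining carry: 1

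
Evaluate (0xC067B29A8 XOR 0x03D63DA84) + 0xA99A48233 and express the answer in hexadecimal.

0x16D4BD755F

First 0xC067B29A8 XOR 0x03D63DA84 = 0xC3B18F32C.
Add column by column in base 16, right to left:
  C+3 = F
  2+3 = 5
  3+2 = 5
  F+8 = 7 carry 1
  8+4+1 = D
  1+A = B
  B+9 = 4 carry 1
  3+9+1 = D
  C+A = 6 carry 1
  final carry 1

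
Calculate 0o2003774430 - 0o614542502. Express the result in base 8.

Subtract column by column in base 8:
  0-2 → 6 (borrow)
  3-0-1 → 2
  4-5 → 7 (borrow)
  4-2-1 → 1
  7-4 → 3
  7-5 → 2
  3-4 → 7 (borrow)
  0-1-1 → 6 (borrow)
  0-6-1 → 1 (borrow)
  2-0-1 → 1

0o1167231726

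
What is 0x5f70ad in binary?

0b10111110111000010101101

Expand each hex digit to 4 bits: 5=0101 f=1111 7=0111 0=0000 a=1010 d=1101.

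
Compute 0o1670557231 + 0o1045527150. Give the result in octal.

0o2736306401

Add column by column in base 8, right to left:
  1+0 = 1
  3+5 = 0 carry 1
  2+1+1 = 4
  7+7 = 6 carry 1
  5+2+1 = 0 carry 1
  5+5+1 = 3 carry 1
  0+5+1 = 6
  7+4 = 3 carry 1
  6+0+1 = 7
  1+1 = 2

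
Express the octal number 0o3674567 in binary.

0b11110111100101110111

Each octal digit is 3 bits: 3=011 6=110 7=111 4=100 5=101 6=110 7=111.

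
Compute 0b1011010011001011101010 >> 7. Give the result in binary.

Right shift by 7: drop the 7 least-significant bits.

0b101101001100101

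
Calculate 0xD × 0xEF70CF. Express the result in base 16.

0xC28BA83

Multiply each base-16 digit by 13, carrying:
  F×13 = 195 → write 3 carry 12
  C×13+12 = 168 → write 8 carry 10
  0×13+10 = 10 → write A
  7×13 = 91 → write B carry 5
  F×13+5 = 200 → write 8 carry 12
  E×13+12 = 194 → write 2 carry 12
  remaining carry: C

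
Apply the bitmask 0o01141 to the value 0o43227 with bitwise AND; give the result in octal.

0o01001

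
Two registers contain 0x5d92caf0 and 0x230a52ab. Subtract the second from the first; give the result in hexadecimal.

0x3a887845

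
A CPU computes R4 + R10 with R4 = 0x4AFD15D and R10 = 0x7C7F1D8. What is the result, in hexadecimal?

Add column by column in base 16, right to left:
  D+8 = 5 carry 1
  5+D+1 = 3 carry 1
  1+1+1 = 3
  D+F = C carry 1
  F+7+1 = 7 carry 1
  A+C+1 = 7 carry 1
  4+7+1 = C

0xC77C335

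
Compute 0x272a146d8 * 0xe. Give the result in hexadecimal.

0x2244d1dfd0

Multiply each base-16 digit by 14, carrying:
  8×14 = 112 → write 0 carry 7
  d×14+7 = 189 → write d carry 11
  6×14+11 = 95 → write f carry 5
  4×14+5 = 61 → write d carry 3
  1×14+3 = 17 → write 1 carry 1
  a×14+1 = 141 → write d carry 8
  2×14+8 = 36 → write 4 carry 2
  7×14+2 = 100 → write 4 carry 6
  2×14+6 = 34 → write 2 carry 2
  remaining carry: 2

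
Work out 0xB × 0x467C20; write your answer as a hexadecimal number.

0x3075560

Multiply each base-16 digit by 11, carrying:
  0×11 = 0 → write 0
  2×11 = 22 → write 6 carry 1
  C×11+1 = 133 → write 5 carry 8
  7×11+8 = 85 → write 5 carry 5
  6×11+5 = 71 → write 7 carry 4
  4×11+4 = 48 → write 0 carry 3
  remaining carry: 3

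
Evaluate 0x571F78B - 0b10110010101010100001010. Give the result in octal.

0x571F78B = 0o534373613 in octal.
0b10110010101010100001010 = 0o26252412 in octal.
Subtract column by column in base 8:
  3-2 → 1
  1-1 → 0
  6-4 → 2
  3-2 → 1
  7-5 → 2
  3-2 → 1
  4-6 → 6 (borrow)
  3-2-1 → 0
  5-0 → 5

0o506121201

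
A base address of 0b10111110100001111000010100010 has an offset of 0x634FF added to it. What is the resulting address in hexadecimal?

0b10111110100001111000010100010 = 0x17D0F0A2 in hexadecimal.
Add column by column in base 16, right to left:
  2+F = 1 carry 1
  A+F+1 = A carry 1
  0+4+1 = 5
  F+3 = 2 carry 1
  0+6+1 = 7
  D+0 = D
  7+0 = 7
  1+0 = 1

0x17D725A1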